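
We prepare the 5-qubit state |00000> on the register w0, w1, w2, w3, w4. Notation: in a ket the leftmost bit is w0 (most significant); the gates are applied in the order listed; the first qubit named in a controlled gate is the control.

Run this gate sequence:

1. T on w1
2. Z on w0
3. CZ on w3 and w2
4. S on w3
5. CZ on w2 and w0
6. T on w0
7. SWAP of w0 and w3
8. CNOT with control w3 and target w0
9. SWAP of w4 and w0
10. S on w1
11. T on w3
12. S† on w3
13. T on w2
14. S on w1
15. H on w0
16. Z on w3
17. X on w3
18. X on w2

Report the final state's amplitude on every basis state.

The resulting statevector has amplitude sqrt(2)/2 on |00110>, sqrt(2)/2 on |10110>, and 0 on every other basis state.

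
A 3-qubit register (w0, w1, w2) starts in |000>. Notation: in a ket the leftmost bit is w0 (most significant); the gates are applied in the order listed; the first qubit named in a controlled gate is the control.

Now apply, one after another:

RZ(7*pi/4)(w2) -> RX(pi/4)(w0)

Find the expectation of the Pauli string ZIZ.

The observable ZIZ averages to sqrt(2)/2.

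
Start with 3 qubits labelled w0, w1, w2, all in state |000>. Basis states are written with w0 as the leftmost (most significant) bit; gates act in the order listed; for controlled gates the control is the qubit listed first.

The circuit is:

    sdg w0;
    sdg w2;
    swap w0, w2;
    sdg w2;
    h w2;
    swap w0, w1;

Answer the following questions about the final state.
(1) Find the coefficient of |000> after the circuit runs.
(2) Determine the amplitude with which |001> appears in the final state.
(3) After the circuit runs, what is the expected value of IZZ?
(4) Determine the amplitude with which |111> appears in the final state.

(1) |000> carries amplitude sqrt(2)/2 in the final state.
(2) |001> carries amplitude sqrt(2)/2 in the final state.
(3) The observable IZZ averages to 0.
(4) The final state's coefficient on |111> equals 0.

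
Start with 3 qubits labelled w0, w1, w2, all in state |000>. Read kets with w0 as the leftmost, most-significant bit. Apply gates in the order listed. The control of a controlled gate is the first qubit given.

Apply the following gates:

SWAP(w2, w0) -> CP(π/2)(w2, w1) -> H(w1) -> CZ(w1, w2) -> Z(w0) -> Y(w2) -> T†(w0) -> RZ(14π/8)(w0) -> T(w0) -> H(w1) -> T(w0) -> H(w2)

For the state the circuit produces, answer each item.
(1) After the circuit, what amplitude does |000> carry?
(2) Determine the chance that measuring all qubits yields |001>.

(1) The amplitude on |000> is -sqrt(2)*exp(5*I*pi/8)/2.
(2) A full measurement returns |001> with probability 1/2.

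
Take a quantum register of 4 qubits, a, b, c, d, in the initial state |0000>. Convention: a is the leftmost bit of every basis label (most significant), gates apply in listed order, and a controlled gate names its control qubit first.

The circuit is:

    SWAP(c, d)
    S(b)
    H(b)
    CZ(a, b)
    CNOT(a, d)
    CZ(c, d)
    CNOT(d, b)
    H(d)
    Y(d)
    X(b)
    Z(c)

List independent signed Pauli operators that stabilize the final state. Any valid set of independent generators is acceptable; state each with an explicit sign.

One valid set of independent stabilizer generators is +IXII, -IIIX, +ZIII, +IIZI (any independent generating set of the same group is equally correct).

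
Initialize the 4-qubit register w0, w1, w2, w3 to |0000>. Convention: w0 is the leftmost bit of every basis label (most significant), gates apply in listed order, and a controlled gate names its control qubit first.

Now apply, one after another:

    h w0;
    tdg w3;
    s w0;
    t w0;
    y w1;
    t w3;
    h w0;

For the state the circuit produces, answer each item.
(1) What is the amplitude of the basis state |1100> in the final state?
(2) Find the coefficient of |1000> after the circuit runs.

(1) The amplitude on |1100> is exp(I*pi/4)/2 + I/2.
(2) The amplitude on |1000> is 0.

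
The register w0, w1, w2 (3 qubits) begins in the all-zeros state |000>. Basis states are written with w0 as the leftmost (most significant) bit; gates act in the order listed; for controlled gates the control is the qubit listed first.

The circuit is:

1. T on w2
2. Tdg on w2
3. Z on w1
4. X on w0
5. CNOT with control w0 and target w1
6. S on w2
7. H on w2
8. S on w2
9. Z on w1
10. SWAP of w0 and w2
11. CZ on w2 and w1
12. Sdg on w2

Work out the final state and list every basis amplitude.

After the circuit, the state carries amplitude -sqrt(2)*I/2 on |011>, sqrt(2)/2 on |111>, and 0 on every other basis state.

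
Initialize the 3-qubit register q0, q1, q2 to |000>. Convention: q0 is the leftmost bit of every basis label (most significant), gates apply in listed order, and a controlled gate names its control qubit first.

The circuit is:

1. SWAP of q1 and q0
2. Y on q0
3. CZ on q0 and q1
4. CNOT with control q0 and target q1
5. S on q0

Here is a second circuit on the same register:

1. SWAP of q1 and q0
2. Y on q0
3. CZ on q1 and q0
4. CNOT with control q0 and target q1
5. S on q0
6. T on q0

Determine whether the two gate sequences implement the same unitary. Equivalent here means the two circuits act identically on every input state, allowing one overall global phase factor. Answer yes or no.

No, they are not equivalent — no single phase factor reconciles the two unitaries.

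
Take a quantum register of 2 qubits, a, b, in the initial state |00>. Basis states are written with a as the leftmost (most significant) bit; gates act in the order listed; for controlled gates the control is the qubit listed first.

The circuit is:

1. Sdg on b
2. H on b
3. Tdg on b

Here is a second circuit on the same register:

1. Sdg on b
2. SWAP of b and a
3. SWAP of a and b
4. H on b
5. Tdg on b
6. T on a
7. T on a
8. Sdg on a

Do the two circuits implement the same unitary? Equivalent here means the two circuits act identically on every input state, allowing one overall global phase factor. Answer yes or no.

Yes — the two circuits implement the same unitary up to a global phase.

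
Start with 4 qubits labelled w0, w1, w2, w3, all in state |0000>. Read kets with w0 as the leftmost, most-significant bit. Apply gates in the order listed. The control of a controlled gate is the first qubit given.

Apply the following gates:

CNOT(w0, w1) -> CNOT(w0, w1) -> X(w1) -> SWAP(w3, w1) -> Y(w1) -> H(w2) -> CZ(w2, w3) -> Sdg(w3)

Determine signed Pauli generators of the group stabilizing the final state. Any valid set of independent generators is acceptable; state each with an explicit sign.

The final state is stabilized by the group generated by -IIXI, +ZIII, -IZII, -IIIZ; other independent generating sets are equally valid.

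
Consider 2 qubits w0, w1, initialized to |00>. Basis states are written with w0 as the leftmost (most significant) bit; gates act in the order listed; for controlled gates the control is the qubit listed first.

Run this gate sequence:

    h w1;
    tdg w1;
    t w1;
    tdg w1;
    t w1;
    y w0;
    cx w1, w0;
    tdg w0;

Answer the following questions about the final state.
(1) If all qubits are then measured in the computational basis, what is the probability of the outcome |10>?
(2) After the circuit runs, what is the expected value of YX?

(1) Outcome |10> occurs with probability 1/2. Key observation: steps 2-5 multiply out to the identity, so the circuit reduces to the remaining gates.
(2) The expectation value of YX is -sqrt(2)/2.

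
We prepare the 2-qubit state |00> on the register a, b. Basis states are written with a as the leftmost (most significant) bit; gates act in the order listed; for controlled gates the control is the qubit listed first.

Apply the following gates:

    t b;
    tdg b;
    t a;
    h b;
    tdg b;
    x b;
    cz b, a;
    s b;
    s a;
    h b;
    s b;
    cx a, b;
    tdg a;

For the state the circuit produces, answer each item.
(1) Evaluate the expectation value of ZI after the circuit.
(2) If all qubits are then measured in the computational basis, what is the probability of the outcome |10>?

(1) The observable ZI averages to 1.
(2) The probability of measuring |10> is 0.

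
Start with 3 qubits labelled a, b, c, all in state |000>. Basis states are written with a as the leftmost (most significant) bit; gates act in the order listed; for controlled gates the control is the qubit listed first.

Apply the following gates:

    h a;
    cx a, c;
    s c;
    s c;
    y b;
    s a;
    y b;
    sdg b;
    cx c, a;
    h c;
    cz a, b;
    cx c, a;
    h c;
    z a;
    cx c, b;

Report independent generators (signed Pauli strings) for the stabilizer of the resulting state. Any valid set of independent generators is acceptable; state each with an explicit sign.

The stabilizer group can be generated by -YIZ, +ZXX, +IZZ, among other valid generating sets.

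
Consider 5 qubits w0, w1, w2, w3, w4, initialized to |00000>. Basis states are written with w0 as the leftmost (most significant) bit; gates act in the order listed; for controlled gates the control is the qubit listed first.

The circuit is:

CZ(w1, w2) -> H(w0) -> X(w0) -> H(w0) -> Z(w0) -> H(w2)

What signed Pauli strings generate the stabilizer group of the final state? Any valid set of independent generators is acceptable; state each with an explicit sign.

The final state is stabilized by the group generated by +IIXII, +ZIIII, +IZIII, +IIIZI, +IIIIZ; other independent generating sets are equally valid. Key observation: steps 2-5 multiply out to the identity, so the circuit reduces to the remaining gates.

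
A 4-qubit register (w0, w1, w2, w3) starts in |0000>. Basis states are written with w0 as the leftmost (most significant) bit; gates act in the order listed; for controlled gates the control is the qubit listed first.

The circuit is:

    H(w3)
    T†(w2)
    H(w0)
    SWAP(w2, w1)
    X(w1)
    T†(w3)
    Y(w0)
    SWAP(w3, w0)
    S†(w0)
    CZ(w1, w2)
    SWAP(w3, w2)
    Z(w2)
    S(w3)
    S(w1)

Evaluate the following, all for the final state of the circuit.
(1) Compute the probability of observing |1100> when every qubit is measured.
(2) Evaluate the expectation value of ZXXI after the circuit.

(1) Outcome |1100> occurs with probability 1/4.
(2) In the final state, ZXXI has expectation 0.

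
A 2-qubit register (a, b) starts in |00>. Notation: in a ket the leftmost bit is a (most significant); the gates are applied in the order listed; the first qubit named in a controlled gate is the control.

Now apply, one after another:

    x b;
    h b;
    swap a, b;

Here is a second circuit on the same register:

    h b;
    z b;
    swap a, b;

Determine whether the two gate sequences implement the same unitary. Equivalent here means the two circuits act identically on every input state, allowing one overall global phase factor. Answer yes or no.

Yes — the two circuits implement the same unitary up to a global phase.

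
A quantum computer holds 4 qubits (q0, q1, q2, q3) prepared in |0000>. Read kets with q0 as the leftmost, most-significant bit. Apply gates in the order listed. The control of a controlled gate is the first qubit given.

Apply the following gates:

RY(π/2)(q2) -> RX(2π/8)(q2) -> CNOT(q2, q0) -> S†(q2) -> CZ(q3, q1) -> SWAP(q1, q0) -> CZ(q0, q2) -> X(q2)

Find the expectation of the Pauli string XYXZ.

In the final state, XYXZ has expectation 0.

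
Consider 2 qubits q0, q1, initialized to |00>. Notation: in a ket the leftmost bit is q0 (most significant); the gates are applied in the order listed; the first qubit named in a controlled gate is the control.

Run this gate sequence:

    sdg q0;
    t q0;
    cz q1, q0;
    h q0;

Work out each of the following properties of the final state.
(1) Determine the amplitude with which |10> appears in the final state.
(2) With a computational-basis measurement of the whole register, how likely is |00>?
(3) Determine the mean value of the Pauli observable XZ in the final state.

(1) The final state's coefficient on |10> equals sqrt(2)/2.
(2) The probability of measuring |00> is 1/2.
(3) In the final state, XZ has expectation 1.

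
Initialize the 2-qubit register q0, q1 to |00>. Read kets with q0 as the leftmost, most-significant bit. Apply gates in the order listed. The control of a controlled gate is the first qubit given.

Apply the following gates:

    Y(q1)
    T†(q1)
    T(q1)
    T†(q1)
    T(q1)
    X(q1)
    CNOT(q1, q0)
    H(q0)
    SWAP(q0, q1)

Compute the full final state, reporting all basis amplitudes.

The final amplitudes are sqrt(2)*I/2 on |00>, sqrt(2)*I/2 on |01>, 0 on |10>, 0 on |11>. Key observation: gates 2-5 undo each other exactly, leaving only the rest of the circuit to track.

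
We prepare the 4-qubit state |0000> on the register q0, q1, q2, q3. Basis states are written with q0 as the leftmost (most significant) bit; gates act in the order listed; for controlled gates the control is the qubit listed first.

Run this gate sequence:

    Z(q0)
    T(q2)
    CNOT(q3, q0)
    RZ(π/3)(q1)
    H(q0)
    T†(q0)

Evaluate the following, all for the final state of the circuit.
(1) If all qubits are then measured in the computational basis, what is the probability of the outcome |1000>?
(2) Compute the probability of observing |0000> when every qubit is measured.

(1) Outcome |1000> occurs with probability 1/2.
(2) A full measurement returns |0000> with probability 1/2.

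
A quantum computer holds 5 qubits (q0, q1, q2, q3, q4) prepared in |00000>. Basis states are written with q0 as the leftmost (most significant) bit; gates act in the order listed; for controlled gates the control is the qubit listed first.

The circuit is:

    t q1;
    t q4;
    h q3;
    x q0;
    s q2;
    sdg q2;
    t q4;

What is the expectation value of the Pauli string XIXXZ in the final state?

In the final state, XIXXZ has expectation 0. Key observation: steps 5-6 multiply out to the identity, so the circuit reduces to the remaining gates.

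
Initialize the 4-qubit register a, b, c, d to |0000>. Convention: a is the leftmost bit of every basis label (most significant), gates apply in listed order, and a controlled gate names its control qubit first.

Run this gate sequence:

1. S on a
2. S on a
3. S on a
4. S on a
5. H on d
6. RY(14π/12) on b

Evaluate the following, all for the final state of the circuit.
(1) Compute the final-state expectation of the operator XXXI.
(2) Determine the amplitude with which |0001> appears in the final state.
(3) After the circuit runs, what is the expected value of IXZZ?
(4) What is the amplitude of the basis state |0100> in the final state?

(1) The expectation value of XXXI is 0. Key observation: steps 1-4 multiply out to the identity, so the circuit reduces to the remaining gates.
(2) |0001> carries amplitude 1/4 - sqrt(3)/4 in the final state.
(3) In the final state, IXZZ has expectation 0.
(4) The final state's coefficient on |0100> equals 1/4 + sqrt(3)/4.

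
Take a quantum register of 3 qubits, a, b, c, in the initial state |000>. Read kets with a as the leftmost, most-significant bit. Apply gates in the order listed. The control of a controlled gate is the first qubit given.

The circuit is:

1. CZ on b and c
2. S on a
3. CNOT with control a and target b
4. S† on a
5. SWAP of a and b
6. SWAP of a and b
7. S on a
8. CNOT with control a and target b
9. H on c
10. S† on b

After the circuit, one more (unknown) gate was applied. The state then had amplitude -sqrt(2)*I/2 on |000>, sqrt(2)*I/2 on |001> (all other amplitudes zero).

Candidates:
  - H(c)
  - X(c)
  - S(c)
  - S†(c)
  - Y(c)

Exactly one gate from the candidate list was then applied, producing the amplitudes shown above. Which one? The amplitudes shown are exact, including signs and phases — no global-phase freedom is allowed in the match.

The applied gate was Y(c). Key observation: the block from step 3 through step 8 cancels to the identity and can be dropped.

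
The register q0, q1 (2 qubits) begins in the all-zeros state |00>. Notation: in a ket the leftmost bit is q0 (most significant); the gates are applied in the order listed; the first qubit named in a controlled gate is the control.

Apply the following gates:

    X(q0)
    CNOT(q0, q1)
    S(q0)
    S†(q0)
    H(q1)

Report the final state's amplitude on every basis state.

The resulting statevector has amplitude 0 on |00>, 0 on |01>, sqrt(2)/2 on |10>, -sqrt(2)/2 on |11>. Key observation: gates 3-4 undo each other exactly, leaving only the rest of the circuit to track.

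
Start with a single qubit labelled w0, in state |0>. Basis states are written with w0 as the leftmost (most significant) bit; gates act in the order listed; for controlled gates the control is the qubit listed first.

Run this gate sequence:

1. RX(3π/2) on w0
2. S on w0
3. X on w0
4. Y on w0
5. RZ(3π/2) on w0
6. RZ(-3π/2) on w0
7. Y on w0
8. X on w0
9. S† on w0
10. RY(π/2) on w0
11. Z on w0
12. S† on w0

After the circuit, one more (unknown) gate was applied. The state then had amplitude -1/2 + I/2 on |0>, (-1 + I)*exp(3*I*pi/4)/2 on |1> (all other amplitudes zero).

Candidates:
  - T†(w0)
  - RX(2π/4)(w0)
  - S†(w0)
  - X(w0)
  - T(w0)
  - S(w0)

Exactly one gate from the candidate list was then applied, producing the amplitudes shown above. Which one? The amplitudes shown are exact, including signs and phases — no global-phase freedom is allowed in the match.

It was T†(w0) that produced the state shown. Key observation: steps 2-9 multiply out to the identity, so the circuit reduces to the remaining gates.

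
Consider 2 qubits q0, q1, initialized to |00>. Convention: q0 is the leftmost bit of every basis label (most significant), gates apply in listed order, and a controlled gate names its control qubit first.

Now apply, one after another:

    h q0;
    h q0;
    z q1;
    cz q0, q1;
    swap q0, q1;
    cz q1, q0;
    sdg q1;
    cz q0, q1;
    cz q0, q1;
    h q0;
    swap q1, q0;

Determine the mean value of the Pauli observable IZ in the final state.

In the final state, IZ has expectation 0. Key observation: the block from step 1 through step 2 cancels to the identity and can be dropped.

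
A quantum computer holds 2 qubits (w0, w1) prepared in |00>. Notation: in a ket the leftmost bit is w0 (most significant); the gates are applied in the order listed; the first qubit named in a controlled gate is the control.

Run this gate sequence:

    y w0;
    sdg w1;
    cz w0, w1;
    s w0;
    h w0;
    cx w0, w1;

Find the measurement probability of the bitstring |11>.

Outcome |11> occurs with probability 1/2.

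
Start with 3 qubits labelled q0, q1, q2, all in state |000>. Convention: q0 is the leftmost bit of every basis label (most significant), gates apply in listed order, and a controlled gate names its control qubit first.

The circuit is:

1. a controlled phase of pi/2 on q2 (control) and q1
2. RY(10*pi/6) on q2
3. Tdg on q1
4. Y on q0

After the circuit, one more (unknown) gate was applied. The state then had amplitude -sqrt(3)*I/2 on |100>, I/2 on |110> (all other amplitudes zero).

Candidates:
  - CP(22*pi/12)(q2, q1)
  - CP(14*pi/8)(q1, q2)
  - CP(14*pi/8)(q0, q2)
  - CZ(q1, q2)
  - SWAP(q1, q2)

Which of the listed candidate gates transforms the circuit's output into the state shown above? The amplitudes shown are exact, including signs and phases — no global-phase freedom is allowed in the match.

The applied gate was SWAP(q1, q2).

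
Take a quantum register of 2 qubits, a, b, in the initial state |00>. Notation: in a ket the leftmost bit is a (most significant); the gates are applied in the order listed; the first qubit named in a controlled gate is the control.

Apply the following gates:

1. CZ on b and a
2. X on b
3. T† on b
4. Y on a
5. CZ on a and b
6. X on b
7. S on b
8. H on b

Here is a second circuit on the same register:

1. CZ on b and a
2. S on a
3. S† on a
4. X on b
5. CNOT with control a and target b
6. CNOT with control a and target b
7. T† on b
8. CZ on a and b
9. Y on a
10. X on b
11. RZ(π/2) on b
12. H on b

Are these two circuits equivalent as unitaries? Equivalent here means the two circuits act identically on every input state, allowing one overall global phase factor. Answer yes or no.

No — the two circuits implement different unitaries, even allowing a global phase.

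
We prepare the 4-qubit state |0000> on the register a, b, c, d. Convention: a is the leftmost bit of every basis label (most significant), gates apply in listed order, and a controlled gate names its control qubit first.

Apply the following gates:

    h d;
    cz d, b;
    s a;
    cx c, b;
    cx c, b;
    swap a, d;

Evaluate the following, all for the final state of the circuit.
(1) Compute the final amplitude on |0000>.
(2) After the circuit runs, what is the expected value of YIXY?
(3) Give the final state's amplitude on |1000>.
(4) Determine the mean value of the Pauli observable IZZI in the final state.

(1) |0000> carries amplitude sqrt(2)/2 in the final state. Key observation: the block from step 4 through step 5 cancels to the identity and can be dropped.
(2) The expectation value of YIXY is 0.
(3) |1000> carries amplitude sqrt(2)/2 in the final state.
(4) The observable IZZI averages to 1.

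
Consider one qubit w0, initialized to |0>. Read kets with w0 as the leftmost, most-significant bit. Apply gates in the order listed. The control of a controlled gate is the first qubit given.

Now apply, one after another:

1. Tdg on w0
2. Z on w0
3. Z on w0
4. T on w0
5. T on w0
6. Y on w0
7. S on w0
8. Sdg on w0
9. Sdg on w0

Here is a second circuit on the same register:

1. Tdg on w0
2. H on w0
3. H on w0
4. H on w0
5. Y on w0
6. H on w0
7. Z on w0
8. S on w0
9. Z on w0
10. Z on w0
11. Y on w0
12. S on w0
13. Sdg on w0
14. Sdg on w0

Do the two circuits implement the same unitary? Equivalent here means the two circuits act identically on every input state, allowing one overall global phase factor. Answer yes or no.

No: there is an input state on which the two circuits produce genuinely different outputs (not merely differing by a phase).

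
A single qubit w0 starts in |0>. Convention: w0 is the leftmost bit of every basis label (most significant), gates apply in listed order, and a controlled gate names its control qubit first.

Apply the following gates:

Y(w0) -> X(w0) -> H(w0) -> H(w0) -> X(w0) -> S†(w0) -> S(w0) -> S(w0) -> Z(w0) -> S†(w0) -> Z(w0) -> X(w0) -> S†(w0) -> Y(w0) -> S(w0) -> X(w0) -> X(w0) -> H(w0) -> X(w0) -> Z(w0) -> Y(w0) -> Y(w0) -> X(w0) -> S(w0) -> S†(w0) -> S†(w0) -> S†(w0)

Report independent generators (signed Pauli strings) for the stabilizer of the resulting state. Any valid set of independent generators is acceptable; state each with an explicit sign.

The stabilizer group can be generated by -X, among other valid generating sets. Key observation: gates 24-25 undo each other exactly, leaving only the rest of the circuit to track.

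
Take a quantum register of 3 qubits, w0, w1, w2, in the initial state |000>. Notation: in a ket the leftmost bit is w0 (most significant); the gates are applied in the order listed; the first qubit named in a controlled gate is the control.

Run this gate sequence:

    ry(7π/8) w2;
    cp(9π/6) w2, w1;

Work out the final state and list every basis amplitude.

The final amplitudes are cos(7*pi/16) on |000>, sin(7*pi/16) on |001>, and 0 on every other basis state.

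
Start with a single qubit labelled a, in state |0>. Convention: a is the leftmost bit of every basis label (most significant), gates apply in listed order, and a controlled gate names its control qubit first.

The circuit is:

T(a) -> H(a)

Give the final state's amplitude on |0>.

The final state's coefficient on |0> equals sqrt(2)/2.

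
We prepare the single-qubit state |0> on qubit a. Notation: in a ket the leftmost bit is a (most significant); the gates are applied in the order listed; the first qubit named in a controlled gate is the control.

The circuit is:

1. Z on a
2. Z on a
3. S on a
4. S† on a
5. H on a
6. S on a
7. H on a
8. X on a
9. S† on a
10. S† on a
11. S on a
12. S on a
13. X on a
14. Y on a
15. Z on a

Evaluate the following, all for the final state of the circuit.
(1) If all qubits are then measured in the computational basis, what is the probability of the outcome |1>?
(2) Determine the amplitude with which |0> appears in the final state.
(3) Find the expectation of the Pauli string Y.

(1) Outcome |1> occurs with probability 1/2.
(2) The amplitude on |0> is -1/2 - I/2.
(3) The expectation value of Y is 1.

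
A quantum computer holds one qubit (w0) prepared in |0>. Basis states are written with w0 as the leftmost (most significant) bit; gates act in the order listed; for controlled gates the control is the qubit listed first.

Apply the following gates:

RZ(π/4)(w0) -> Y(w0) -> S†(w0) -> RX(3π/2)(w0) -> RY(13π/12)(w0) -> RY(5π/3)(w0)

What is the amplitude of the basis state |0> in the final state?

The amplitude on |0> is sqrt(2)*(sqrt(2 - sqrt(2)) + I*sqrt(sqrt(2) + 2))*exp(3*I*pi/8)/4.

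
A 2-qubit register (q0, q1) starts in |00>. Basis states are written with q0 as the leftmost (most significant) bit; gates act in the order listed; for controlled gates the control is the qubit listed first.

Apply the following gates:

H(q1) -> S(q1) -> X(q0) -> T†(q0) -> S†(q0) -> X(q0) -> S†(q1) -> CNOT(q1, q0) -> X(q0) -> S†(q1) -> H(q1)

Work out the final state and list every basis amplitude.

After the circuit, the state carries amplitude exp(3*I*pi/4)/2 on |00>, -exp(3*I*pi/4)/2 on |01>, -exp(I*pi/4)/2 on |10>, -exp(I*pi/4)/2 on |11>.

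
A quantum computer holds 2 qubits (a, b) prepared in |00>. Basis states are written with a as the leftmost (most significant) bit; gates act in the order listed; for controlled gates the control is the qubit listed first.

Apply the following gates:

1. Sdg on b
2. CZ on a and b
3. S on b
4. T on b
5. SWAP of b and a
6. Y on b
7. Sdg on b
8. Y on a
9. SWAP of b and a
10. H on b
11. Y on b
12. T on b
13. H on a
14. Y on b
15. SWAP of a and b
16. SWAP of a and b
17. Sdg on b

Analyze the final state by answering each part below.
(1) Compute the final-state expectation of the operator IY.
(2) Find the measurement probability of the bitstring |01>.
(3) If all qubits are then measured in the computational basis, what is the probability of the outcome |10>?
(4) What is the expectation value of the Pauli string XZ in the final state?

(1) The observable IY averages to sqrt(2)/2.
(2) The probability of measuring |01> is 1/4.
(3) The probability of measuring |10> is 1/4.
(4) The observable XZ averages to 0.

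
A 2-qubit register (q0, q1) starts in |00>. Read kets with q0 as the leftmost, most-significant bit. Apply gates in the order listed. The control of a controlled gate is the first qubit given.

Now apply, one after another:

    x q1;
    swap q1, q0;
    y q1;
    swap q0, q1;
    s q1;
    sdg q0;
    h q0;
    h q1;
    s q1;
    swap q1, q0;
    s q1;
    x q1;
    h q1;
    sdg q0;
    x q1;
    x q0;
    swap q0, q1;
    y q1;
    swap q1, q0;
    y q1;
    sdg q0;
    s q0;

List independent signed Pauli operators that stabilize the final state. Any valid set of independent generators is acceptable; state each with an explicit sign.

One valid set of independent stabilizer generators is +XI, +IY (any independent generating set of the same group is equally correct).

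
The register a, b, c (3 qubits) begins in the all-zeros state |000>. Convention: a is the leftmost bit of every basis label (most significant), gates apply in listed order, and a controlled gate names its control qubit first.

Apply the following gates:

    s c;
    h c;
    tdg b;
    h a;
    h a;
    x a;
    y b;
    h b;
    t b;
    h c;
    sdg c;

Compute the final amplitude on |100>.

The final state's coefficient on |100> equals sqrt(2)*I/2.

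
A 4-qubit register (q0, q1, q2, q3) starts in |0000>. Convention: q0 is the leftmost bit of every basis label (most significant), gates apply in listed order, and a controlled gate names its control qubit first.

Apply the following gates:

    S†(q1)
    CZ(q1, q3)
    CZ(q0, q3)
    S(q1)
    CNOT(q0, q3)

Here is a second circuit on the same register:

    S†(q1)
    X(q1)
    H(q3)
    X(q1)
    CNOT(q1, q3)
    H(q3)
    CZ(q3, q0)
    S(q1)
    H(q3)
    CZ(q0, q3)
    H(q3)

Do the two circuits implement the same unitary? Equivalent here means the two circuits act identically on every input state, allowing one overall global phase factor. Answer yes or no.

Yes — the two circuits implement the same unitary up to a global phase.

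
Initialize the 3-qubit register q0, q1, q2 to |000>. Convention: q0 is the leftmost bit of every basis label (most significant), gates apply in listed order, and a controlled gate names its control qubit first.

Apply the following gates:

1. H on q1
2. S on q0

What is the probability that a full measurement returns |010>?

The probability of measuring |010> is 1/2.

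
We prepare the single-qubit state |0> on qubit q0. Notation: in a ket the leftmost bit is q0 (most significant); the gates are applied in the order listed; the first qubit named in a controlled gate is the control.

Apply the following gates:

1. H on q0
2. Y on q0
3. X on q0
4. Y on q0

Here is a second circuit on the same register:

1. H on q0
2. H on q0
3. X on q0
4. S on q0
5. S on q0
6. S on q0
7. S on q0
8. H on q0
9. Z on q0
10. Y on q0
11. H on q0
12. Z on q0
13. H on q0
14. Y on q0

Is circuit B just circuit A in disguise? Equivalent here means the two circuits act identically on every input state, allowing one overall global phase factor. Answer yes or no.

Yes: on every input state the two circuits agree up to one overall phase factor.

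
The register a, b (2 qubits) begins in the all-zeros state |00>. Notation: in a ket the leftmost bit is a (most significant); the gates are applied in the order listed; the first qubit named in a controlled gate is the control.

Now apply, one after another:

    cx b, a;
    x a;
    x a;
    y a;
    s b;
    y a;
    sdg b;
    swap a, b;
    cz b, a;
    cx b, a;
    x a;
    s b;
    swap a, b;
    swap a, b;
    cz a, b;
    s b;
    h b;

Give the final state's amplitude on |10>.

The final state's coefficient on |10> equals sqrt(2)/2. Key observation: steps 2-3 multiply out to the identity, so the circuit reduces to the remaining gates.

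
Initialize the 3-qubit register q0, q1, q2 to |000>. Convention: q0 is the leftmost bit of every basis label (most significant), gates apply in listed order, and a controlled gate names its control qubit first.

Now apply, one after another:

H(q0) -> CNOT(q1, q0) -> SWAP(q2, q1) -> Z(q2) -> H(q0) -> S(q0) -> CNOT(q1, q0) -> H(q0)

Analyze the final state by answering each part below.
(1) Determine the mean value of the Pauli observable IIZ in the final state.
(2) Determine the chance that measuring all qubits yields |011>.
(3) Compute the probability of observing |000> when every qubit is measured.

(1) The expectation value of IIZ is 1.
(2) The probability of measuring |011> is 0.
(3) The probability of measuring |000> is 1/2.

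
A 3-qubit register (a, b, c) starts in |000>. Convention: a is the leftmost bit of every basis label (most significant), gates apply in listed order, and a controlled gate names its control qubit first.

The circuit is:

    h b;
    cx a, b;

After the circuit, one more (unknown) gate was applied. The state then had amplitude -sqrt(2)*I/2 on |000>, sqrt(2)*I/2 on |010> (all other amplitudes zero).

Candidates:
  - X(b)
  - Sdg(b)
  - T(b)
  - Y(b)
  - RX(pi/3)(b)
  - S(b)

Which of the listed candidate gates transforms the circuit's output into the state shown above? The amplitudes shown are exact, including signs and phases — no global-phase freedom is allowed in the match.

It was Y(b) that produced the state shown.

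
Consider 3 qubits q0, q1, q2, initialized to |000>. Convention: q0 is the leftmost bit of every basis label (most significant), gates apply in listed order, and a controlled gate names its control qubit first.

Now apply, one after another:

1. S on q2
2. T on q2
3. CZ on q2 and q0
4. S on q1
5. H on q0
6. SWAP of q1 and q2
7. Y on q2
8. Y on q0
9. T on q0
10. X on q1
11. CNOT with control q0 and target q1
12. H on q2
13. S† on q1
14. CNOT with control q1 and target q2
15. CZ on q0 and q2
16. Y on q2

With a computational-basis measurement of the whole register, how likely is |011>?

The probability of measuring |011> is 1/4.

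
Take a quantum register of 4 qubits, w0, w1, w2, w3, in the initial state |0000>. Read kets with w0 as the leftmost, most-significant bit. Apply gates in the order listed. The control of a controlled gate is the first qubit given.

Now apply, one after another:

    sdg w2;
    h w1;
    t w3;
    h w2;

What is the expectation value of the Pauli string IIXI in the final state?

In the final state, IIXI has expectation 1.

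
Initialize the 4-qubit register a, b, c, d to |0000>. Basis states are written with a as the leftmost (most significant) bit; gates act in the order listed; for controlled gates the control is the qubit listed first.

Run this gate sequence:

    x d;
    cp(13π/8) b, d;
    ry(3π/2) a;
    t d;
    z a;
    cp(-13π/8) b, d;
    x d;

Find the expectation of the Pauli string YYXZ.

The expectation value of YYXZ is 0.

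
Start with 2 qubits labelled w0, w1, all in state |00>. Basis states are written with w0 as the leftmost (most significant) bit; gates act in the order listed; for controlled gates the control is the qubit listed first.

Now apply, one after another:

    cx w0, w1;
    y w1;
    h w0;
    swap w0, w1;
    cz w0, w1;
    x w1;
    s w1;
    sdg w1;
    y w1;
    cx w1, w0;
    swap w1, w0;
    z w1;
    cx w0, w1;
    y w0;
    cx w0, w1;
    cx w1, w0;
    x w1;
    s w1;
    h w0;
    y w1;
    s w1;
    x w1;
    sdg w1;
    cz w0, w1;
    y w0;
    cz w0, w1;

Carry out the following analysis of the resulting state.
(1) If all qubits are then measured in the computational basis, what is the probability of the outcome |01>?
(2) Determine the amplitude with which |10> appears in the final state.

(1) Outcome |01> occurs with probability 1/4.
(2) |10> carries amplitude -1/2 in the final state.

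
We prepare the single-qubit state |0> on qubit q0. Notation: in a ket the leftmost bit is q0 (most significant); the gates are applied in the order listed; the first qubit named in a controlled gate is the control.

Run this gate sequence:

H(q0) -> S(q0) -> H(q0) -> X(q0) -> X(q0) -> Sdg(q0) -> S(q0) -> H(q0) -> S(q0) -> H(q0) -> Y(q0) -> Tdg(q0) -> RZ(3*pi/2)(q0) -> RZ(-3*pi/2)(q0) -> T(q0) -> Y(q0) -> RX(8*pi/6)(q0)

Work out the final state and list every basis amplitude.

The resulting statevector has amplitude -sqrt(3)*I/2 on |0>, -1/2 on |1>. Key observation: steps 11-16 multiply out to the identity, so the circuit reduces to the remaining gates.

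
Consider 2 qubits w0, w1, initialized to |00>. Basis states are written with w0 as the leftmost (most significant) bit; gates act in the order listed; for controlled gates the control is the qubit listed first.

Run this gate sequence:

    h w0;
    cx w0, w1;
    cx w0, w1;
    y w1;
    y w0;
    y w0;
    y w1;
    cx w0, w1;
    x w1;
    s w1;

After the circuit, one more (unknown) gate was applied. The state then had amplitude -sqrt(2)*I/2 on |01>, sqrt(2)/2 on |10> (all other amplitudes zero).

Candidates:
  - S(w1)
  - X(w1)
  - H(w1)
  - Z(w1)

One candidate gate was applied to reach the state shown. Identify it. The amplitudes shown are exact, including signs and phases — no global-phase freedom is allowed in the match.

The unique candidate consistent with the amplitudes is Z(w1).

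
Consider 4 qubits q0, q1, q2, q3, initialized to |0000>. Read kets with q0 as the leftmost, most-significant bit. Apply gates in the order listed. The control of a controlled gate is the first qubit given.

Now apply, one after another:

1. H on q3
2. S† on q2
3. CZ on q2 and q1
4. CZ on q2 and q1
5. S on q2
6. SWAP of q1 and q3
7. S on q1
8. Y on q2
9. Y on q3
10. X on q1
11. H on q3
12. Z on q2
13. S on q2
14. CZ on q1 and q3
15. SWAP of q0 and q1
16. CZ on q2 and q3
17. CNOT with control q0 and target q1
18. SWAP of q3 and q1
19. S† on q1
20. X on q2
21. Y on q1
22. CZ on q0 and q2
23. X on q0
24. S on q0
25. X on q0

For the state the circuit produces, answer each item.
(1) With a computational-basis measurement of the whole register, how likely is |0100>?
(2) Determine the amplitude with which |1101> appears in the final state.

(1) A full measurement returns |0100> with probability 1/4. Key observation: the block from step 2 through step 5 cancels to the identity and can be dropped.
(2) The amplitude on |1101> is -1/2.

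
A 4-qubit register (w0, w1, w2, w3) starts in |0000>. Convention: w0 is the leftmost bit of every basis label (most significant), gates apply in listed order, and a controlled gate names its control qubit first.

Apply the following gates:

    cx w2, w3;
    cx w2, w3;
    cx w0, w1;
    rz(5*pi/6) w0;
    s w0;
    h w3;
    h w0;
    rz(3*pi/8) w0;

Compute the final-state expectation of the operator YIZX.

The observable YIZX averages to (1 - exp(3*I*pi/4))*exp(I*pi/8)/2.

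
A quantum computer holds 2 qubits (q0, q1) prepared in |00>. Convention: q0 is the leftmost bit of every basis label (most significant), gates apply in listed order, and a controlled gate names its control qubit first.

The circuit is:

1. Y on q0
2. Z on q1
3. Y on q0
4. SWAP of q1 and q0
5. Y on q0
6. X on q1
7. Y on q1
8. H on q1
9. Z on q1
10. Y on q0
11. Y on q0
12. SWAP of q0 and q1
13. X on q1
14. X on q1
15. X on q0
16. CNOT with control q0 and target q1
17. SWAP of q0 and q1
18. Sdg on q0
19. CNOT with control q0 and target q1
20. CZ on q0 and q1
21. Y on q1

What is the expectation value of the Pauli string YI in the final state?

The observable YI averages to -1. Key observation: the block from step 13 through step 14 cancels to the identity and can be dropped.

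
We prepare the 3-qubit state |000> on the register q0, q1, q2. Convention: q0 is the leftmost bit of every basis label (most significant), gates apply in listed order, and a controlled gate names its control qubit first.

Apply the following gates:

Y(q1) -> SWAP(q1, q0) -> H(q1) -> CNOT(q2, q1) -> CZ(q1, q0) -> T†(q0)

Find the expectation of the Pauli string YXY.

The observable YXY averages to 0.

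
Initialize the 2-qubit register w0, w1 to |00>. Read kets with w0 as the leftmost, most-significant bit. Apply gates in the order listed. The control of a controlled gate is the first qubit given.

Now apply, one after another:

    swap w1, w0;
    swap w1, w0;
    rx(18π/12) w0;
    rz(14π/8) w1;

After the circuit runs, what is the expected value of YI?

The observable YI averages to 1.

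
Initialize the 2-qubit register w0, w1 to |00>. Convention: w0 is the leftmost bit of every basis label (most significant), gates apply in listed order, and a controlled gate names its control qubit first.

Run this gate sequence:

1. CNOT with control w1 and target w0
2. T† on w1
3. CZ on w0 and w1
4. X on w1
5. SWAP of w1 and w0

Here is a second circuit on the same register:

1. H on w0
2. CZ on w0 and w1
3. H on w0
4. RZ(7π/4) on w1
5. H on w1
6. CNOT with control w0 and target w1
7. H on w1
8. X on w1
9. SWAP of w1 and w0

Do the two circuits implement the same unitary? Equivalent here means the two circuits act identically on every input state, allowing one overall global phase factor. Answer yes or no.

Yes — the two circuits implement the same unitary up to a global phase.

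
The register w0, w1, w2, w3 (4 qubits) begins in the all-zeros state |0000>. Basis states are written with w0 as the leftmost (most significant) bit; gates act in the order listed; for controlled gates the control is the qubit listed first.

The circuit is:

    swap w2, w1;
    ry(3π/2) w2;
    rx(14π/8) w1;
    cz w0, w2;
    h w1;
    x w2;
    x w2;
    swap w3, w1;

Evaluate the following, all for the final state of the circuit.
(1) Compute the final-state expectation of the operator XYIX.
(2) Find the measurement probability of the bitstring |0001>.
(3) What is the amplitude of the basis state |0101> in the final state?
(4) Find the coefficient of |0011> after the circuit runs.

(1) In the final state, XYIX has expectation 0. Key observation: gates 6-7 undo each other exactly, leaving only the rest of the circuit to track.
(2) A full measurement returns |0001> with probability 1/4.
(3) The amplitude on |0101> is 0.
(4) The final state's coefficient on |0011> equals -sqrt(sqrt(2) + 2)/4 + I*sqrt(2 - sqrt(2))/4.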